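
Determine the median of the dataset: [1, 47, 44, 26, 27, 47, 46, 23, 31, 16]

29

Step 1: Sort the data in ascending order: [1, 16, 23, 26, 27, 31, 44, 46, 47, 47]
Step 2: The number of values is n = 10.
Step 3: Since n is even, the median is the average of positions 5 and 6:
  Median = (27 + 31) / 2 = 29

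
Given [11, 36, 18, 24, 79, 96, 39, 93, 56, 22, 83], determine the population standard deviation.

30.5235

Step 1: Compute the mean: 50.6364
Step 2: Sum of squared deviations from the mean: 10248.5455
Step 3: Population variance = 10248.5455 / 11 = 931.686
Step 4: Standard deviation = sqrt(931.686) = 30.5235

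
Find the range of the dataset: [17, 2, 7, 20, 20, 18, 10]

18

Step 1: Identify the maximum value: max = 20
Step 2: Identify the minimum value: min = 2
Step 3: Range = max - min = 20 - 2 = 18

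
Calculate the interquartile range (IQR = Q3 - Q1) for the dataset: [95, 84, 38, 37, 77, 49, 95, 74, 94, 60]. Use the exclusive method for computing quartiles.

48

Step 1: Sort the data: [37, 38, 49, 60, 74, 77, 84, 94, 95, 95]
Step 2: n = 10
Step 3: Using the exclusive quartile method:
  Q1 = 46.25
  Q2 (median) = 75.5
  Q3 = 94.25
  IQR = Q3 - Q1 = 94.25 - 46.25 = 48
Step 4: IQR = 48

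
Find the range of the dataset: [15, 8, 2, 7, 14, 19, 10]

17

Step 1: Identify the maximum value: max = 19
Step 2: Identify the minimum value: min = 2
Step 3: Range = max - min = 19 - 2 = 17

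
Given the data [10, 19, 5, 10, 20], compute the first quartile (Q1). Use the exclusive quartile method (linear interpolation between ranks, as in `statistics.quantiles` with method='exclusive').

7.5

Step 1: Sort the data: [5, 10, 10, 19, 20]
Step 2: n = 5
Step 3: Using the exclusive quartile method:
  Q1 = 7.5
  Q2 (median) = 10
  Q3 = 19.5
  IQR = Q3 - Q1 = 19.5 - 7.5 = 12
Step 4: Q1 = 7.5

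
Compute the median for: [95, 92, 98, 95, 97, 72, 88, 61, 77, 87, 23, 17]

87.5

Step 1: Sort the data in ascending order: [17, 23, 61, 72, 77, 87, 88, 92, 95, 95, 97, 98]
Step 2: The number of values is n = 12.
Step 3: Since n is even, the median is the average of positions 6 and 7:
  Median = (87 + 88) / 2 = 87.5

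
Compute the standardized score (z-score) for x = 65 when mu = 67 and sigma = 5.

-0.4

Step 1: Recall the z-score formula: z = (x - mu) / sigma
Step 2: Substitute values: z = (65 - 67) / 5
Step 3: z = -2 / 5 = -0.4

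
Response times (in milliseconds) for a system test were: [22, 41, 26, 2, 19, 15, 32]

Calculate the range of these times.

39

Step 1: Identify the maximum value: max = 41
Step 2: Identify the minimum value: min = 2
Step 3: Range = max - min = 41 - 2 = 39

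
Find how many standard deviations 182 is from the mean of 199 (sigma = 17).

-1

Step 1: Recall the z-score formula: z = (x - mu) / sigma
Step 2: Substitute values: z = (182 - 199) / 17
Step 3: z = -17 / 17 = -1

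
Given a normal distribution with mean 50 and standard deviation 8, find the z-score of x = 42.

-1

Step 1: Recall the z-score formula: z = (x - mu) / sigma
Step 2: Substitute values: z = (42 - 50) / 8
Step 3: z = -8 / 8 = -1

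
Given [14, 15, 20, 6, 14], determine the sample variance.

25.2

Step 1: Compute the mean: (14 + 15 + 20 + 6 + 14) / 5 = 13.8
Step 2: Compute squared deviations from the mean:
  (14 - 13.8)^2 = 0.04
  (15 - 13.8)^2 = 1.44
  (20 - 13.8)^2 = 38.44
  (6 - 13.8)^2 = 60.84
  (14 - 13.8)^2 = 0.04
Step 3: Sum of squared deviations = 100.8
Step 4: Sample variance = 100.8 / 4 = 25.2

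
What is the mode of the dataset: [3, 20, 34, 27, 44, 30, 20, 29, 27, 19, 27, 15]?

27

Step 1: Count the frequency of each value:
  3: appears 1 time(s)
  15: appears 1 time(s)
  19: appears 1 time(s)
  20: appears 2 time(s)
  27: appears 3 time(s)
  29: appears 1 time(s)
  30: appears 1 time(s)
  34: appears 1 time(s)
  44: appears 1 time(s)
Step 2: The value 27 appears most frequently (3 times).
Step 3: Mode = 27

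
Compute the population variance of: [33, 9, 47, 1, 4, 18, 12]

238.2041

Step 1: Compute the mean: (33 + 9 + 47 + 1 + 4 + 18 + 12) / 7 = 17.7143
Step 2: Compute squared deviations from the mean:
  (33 - 17.7143)^2 = 233.6531
  (9 - 17.7143)^2 = 75.9388
  (47 - 17.7143)^2 = 857.6531
  (1 - 17.7143)^2 = 279.3673
  (4 - 17.7143)^2 = 188.0816
  (18 - 17.7143)^2 = 0.0816
  (12 - 17.7143)^2 = 32.6531
Step 3: Sum of squared deviations = 1667.4286
Step 4: Population variance = 1667.4286 / 7 = 238.2041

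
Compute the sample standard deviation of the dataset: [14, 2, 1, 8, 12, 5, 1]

5.3363

Step 1: Compute the mean: 6.1429
Step 2: Sum of squared deviations from the mean: 170.8571
Step 3: Sample variance = 170.8571 / 6 = 28.4762
Step 4: Standard deviation = sqrt(28.4762) = 5.3363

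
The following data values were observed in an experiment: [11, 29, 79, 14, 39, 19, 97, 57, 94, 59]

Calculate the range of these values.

86

Step 1: Identify the maximum value: max = 97
Step 2: Identify the minimum value: min = 11
Step 3: Range = max - min = 97 - 11 = 86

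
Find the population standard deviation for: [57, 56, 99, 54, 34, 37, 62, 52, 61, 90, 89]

20.2476

Step 1: Compute the mean: 62.8182
Step 2: Sum of squared deviations from the mean: 4509.6364
Step 3: Population variance = 4509.6364 / 11 = 409.9669
Step 4: Standard deviation = sqrt(409.9669) = 20.2476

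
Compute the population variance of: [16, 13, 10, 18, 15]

7.44

Step 1: Compute the mean: (16 + 13 + 10 + 18 + 15) / 5 = 14.4
Step 2: Compute squared deviations from the mean:
  (16 - 14.4)^2 = 2.56
  (13 - 14.4)^2 = 1.96
  (10 - 14.4)^2 = 19.36
  (18 - 14.4)^2 = 12.96
  (15 - 14.4)^2 = 0.36
Step 3: Sum of squared deviations = 37.2
Step 4: Population variance = 37.2 / 5 = 7.44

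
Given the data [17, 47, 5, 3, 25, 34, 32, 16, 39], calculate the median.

25

Step 1: Sort the data in ascending order: [3, 5, 16, 17, 25, 32, 34, 39, 47]
Step 2: The number of values is n = 9.
Step 3: Since n is odd, the median is the middle value at position 5: 25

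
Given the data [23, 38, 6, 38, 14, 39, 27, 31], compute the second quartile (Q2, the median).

29

Step 1: Sort the data: [6, 14, 23, 27, 31, 38, 38, 39]
Step 2: n = 8
Step 3: Q2 is the median. Since n is even, it is the average of the values at positions 4 and 5:
  Q2 = (27 + 31) / 2 = 29
Step 4: Q2 = 29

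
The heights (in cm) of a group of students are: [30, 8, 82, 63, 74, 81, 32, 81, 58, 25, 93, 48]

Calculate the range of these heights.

85

Step 1: Identify the maximum value: max = 93
Step 2: Identify the minimum value: min = 8
Step 3: Range = max - min = 93 - 8 = 85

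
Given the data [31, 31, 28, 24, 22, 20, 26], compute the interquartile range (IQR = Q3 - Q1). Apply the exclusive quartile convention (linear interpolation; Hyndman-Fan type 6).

9

Step 1: Sort the data: [20, 22, 24, 26, 28, 31, 31]
Step 2: n = 7
Step 3: Using the exclusive quartile method:
  Q1 = 22
  Q2 (median) = 26
  Q3 = 31
  IQR = Q3 - Q1 = 31 - 22 = 9
Step 4: IQR = 9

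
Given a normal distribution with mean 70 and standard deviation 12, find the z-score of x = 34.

-3

Step 1: Recall the z-score formula: z = (x - mu) / sigma
Step 2: Substitute values: z = (34 - 70) / 12
Step 3: z = -36 / 12 = -3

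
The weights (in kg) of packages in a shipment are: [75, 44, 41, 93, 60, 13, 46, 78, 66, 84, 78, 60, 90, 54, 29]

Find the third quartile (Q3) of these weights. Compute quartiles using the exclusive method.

78

Step 1: Sort the data: [13, 29, 41, 44, 46, 54, 60, 60, 66, 75, 78, 78, 84, 90, 93]
Step 2: n = 15
Step 3: Using the exclusive quartile method:
  Q1 = 44
  Q2 (median) = 60
  Q3 = 78
  IQR = Q3 - Q1 = 78 - 44 = 34
Step 4: Q3 = 78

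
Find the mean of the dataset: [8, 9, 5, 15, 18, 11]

11

Step 1: Sum all values: 8 + 9 + 5 + 15 + 18 + 11 = 66
Step 2: Count the number of values: n = 6
Step 3: Mean = sum / n = 66 / 6 = 11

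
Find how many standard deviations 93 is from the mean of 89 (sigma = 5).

0.8

Step 1: Recall the z-score formula: z = (x - mu) / sigma
Step 2: Substitute values: z = (93 - 89) / 5
Step 3: z = 4 / 5 = 0.8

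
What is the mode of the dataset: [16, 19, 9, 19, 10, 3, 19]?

19

Step 1: Count the frequency of each value:
  3: appears 1 time(s)
  9: appears 1 time(s)
  10: appears 1 time(s)
  16: appears 1 time(s)
  19: appears 3 time(s)
Step 2: The value 19 appears most frequently (3 times).
Step 3: Mode = 19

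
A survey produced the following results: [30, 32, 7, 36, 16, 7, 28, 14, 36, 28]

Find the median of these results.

28

Step 1: Sort the data in ascending order: [7, 7, 14, 16, 28, 28, 30, 32, 36, 36]
Step 2: The number of values is n = 10.
Step 3: Since n is even, the median is the average of positions 5 and 6:
  Median = (28 + 28) / 2 = 28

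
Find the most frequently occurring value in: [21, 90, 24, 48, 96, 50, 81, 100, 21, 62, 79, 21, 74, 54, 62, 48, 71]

21

Step 1: Count the frequency of each value:
  21: appears 3 time(s)
  24: appears 1 time(s)
  48: appears 2 time(s)
  50: appears 1 time(s)
  54: appears 1 time(s)
  62: appears 2 time(s)
  71: appears 1 time(s)
  74: appears 1 time(s)
  79: appears 1 time(s)
  81: appears 1 time(s)
  90: appears 1 time(s)
  96: appears 1 time(s)
  100: appears 1 time(s)
Step 2: The value 21 appears most frequently (3 times).
Step 3: Mode = 21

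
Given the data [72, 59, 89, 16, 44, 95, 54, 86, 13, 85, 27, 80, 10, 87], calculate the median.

65.5

Step 1: Sort the data in ascending order: [10, 13, 16, 27, 44, 54, 59, 72, 80, 85, 86, 87, 89, 95]
Step 2: The number of values is n = 14.
Step 3: Since n is even, the median is the average of positions 7 and 8:
  Median = (59 + 72) / 2 = 65.5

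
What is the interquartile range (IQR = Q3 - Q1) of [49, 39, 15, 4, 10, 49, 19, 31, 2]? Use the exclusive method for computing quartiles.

37

Step 1: Sort the data: [2, 4, 10, 15, 19, 31, 39, 49, 49]
Step 2: n = 9
Step 3: Using the exclusive quartile method:
  Q1 = 7
  Q2 (median) = 19
  Q3 = 44
  IQR = Q3 - Q1 = 44 - 7 = 37
Step 4: IQR = 37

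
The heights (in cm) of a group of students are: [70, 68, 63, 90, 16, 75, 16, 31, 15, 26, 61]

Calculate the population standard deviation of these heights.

26.4234

Step 1: Compute the mean: 48.2727
Step 2: Sum of squared deviations from the mean: 7680.1818
Step 3: Population variance = 7680.1818 / 11 = 698.1983
Step 4: Standard deviation = sqrt(698.1983) = 26.4234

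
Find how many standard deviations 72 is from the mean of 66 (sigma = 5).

1.2

Step 1: Recall the z-score formula: z = (x - mu) / sigma
Step 2: Substitute values: z = (72 - 66) / 5
Step 3: z = 6 / 5 = 1.2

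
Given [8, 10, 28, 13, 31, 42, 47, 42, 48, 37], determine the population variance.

212.44

Step 1: Compute the mean: (8 + 10 + 28 + 13 + 31 + 42 + 47 + 42 + 48 + 37) / 10 = 30.6
Step 2: Compute squared deviations from the mean:
  (8 - 30.6)^2 = 510.76
  (10 - 30.6)^2 = 424.36
  (28 - 30.6)^2 = 6.76
  (13 - 30.6)^2 = 309.76
  (31 - 30.6)^2 = 0.16
  (42 - 30.6)^2 = 129.96
  (47 - 30.6)^2 = 268.96
  (42 - 30.6)^2 = 129.96
  (48 - 30.6)^2 = 302.76
  (37 - 30.6)^2 = 40.96
Step 3: Sum of squared deviations = 2124.4
Step 4: Population variance = 2124.4 / 10 = 212.44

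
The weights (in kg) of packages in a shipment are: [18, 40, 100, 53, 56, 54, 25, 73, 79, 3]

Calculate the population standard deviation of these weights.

28.0872

Step 1: Compute the mean: 50.1
Step 2: Sum of squared deviations from the mean: 7888.9
Step 3: Population variance = 7888.9 / 10 = 788.89
Step 4: Standard deviation = sqrt(788.89) = 28.0872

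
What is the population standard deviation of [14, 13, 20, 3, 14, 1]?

6.6687

Step 1: Compute the mean: 10.8333
Step 2: Sum of squared deviations from the mean: 266.8333
Step 3: Population variance = 266.8333 / 6 = 44.4722
Step 4: Standard deviation = sqrt(44.4722) = 6.6687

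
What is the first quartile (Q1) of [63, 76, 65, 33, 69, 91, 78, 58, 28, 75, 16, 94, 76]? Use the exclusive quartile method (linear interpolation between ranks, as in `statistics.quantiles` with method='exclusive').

45.5

Step 1: Sort the data: [16, 28, 33, 58, 63, 65, 69, 75, 76, 76, 78, 91, 94]
Step 2: n = 13
Step 3: Using the exclusive quartile method:
  Q1 = 45.5
  Q2 (median) = 69
  Q3 = 77
  IQR = Q3 - Q1 = 77 - 45.5 = 31.5
Step 4: Q1 = 45.5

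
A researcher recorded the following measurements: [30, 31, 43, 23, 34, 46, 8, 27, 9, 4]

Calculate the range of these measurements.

42

Step 1: Identify the maximum value: max = 46
Step 2: Identify the minimum value: min = 4
Step 3: Range = max - min = 46 - 4 = 42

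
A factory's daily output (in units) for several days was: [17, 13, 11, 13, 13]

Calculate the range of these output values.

6

Step 1: Identify the maximum value: max = 17
Step 2: Identify the minimum value: min = 11
Step 3: Range = max - min = 17 - 11 = 6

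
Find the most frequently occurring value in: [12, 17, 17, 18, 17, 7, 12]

17

Step 1: Count the frequency of each value:
  7: appears 1 time(s)
  12: appears 2 time(s)
  17: appears 3 time(s)
  18: appears 1 time(s)
Step 2: The value 17 appears most frequently (3 times).
Step 3: Mode = 17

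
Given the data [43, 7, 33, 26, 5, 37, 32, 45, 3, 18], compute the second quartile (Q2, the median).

29

Step 1: Sort the data: [3, 5, 7, 18, 26, 32, 33, 37, 43, 45]
Step 2: n = 10
Step 3: Q2 is the median. Since n is even, it is the average of the values at positions 5 and 6:
  Q2 = (26 + 32) / 2 = 29
Step 4: Q2 = 29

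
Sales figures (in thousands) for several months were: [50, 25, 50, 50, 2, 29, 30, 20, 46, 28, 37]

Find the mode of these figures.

50

Step 1: Count the frequency of each value:
  2: appears 1 time(s)
  20: appears 1 time(s)
  25: appears 1 time(s)
  28: appears 1 time(s)
  29: appears 1 time(s)
  30: appears 1 time(s)
  37: appears 1 time(s)
  46: appears 1 time(s)
  50: appears 3 time(s)
Step 2: The value 50 appears most frequently (3 times).
Step 3: Mode = 50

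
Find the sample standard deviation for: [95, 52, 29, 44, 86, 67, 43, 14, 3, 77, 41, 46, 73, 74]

26.944

Step 1: Compute the mean: 53.1429
Step 2: Sum of squared deviations from the mean: 9437.7143
Step 3: Sample variance = 9437.7143 / 13 = 725.978
Step 4: Standard deviation = sqrt(725.978) = 26.944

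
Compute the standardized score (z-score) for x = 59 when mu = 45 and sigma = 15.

0.9333

Step 1: Recall the z-score formula: z = (x - mu) / sigma
Step 2: Substitute values: z = (59 - 45) / 15
Step 3: z = 14 / 15 = 0.9333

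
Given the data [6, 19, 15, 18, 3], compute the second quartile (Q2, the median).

15

Step 1: Sort the data: [3, 6, 15, 18, 19]
Step 2: n = 5
Step 3: Q2 is the median. Since n is odd, it is the middle value at position 3: 15
Step 4: Q2 = 15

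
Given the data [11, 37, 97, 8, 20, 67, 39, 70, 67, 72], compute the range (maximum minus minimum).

89

Step 1: Identify the maximum value: max = 97
Step 2: Identify the minimum value: min = 8
Step 3: Range = max - min = 97 - 8 = 89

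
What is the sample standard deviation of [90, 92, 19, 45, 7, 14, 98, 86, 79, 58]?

35.317

Step 1: Compute the mean: 58.8
Step 2: Sum of squared deviations from the mean: 11225.6
Step 3: Sample variance = 11225.6 / 9 = 1247.2889
Step 4: Standard deviation = sqrt(1247.2889) = 35.317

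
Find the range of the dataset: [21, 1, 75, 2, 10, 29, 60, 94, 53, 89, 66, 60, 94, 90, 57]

93

Step 1: Identify the maximum value: max = 94
Step 2: Identify the minimum value: min = 1
Step 3: Range = max - min = 94 - 1 = 93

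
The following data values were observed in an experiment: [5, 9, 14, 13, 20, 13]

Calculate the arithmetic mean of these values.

12.3333

Step 1: Sum all values: 5 + 9 + 14 + 13 + 20 + 13 = 74
Step 2: Count the number of values: n = 6
Step 3: Mean = sum / n = 74 / 6 = 12.3333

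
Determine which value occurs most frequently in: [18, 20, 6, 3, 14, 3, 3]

3

Step 1: Count the frequency of each value:
  3: appears 3 time(s)
  6: appears 1 time(s)
  14: appears 1 time(s)
  18: appears 1 time(s)
  20: appears 1 time(s)
Step 2: The value 3 appears most frequently (3 times).
Step 3: Mode = 3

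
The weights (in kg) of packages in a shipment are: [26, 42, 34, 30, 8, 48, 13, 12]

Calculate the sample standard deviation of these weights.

14.6671

Step 1: Compute the mean: 26.625
Step 2: Sum of squared deviations from the mean: 1505.875
Step 3: Sample variance = 1505.875 / 7 = 215.125
Step 4: Standard deviation = sqrt(215.125) = 14.6671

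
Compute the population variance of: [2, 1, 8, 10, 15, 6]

22.6667

Step 1: Compute the mean: (2 + 1 + 8 + 10 + 15 + 6) / 6 = 7
Step 2: Compute squared deviations from the mean:
  (2 - 7)^2 = 25
  (1 - 7)^2 = 36
  (8 - 7)^2 = 1
  (10 - 7)^2 = 9
  (15 - 7)^2 = 64
  (6 - 7)^2 = 1
Step 3: Sum of squared deviations = 136
Step 4: Population variance = 136 / 6 = 22.6667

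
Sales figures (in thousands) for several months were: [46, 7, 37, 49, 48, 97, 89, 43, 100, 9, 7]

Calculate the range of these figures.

93

Step 1: Identify the maximum value: max = 100
Step 2: Identify the minimum value: min = 7
Step 3: Range = max - min = 100 - 7 = 93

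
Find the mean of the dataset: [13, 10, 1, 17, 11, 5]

9.5

Step 1: Sum all values: 13 + 10 + 1 + 17 + 11 + 5 = 57
Step 2: Count the number of values: n = 6
Step 3: Mean = sum / n = 57 / 6 = 9.5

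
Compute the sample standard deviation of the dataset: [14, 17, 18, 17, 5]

5.3572

Step 1: Compute the mean: 14.2
Step 2: Sum of squared deviations from the mean: 114.8
Step 3: Sample variance = 114.8 / 4 = 28.7
Step 4: Standard deviation = sqrt(28.7) = 5.3572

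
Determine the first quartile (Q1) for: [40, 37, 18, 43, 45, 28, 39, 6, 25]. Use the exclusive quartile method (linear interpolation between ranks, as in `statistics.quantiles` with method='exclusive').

21.5

Step 1: Sort the data: [6, 18, 25, 28, 37, 39, 40, 43, 45]
Step 2: n = 9
Step 3: Using the exclusive quartile method:
  Q1 = 21.5
  Q2 (median) = 37
  Q3 = 41.5
  IQR = Q3 - Q1 = 41.5 - 21.5 = 20
Step 4: Q1 = 21.5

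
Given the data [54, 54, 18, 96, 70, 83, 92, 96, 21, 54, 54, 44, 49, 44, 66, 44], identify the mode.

54

Step 1: Count the frequency of each value:
  18: appears 1 time(s)
  21: appears 1 time(s)
  44: appears 3 time(s)
  49: appears 1 time(s)
  54: appears 4 time(s)
  66: appears 1 time(s)
  70: appears 1 time(s)
  83: appears 1 time(s)
  92: appears 1 time(s)
  96: appears 2 time(s)
Step 2: The value 54 appears most frequently (4 times).
Step 3: Mode = 54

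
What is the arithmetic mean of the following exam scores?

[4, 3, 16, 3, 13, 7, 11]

8.1429

Step 1: Sum all values: 4 + 3 + 16 + 3 + 13 + 7 + 11 = 57
Step 2: Count the number of values: n = 7
Step 3: Mean = sum / n = 57 / 7 = 8.1429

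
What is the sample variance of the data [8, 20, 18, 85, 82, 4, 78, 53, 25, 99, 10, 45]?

1186.6288

Step 1: Compute the mean: (8 + 20 + 18 + 85 + 82 + 4 + 78 + 53 + 25 + 99 + 10 + 45) / 12 = 43.9167
Step 2: Compute squared deviations from the mean:
  (8 - 43.9167)^2 = 1290.0069
  (20 - 43.9167)^2 = 572.0069
  (18 - 43.9167)^2 = 671.6736
  (85 - 43.9167)^2 = 1687.8403
  (82 - 43.9167)^2 = 1450.3403
  (4 - 43.9167)^2 = 1593.3403
  (78 - 43.9167)^2 = 1161.6736
  (53 - 43.9167)^2 = 82.5069
  (25 - 43.9167)^2 = 357.8403
  (99 - 43.9167)^2 = 3034.1736
  (10 - 43.9167)^2 = 1150.3403
  (45 - 43.9167)^2 = 1.1736
Step 3: Sum of squared deviations = 13052.9167
Step 4: Sample variance = 13052.9167 / 11 = 1186.6288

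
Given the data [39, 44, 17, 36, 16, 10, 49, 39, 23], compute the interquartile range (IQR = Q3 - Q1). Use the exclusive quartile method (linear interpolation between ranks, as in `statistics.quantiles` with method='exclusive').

25

Step 1: Sort the data: [10, 16, 17, 23, 36, 39, 39, 44, 49]
Step 2: n = 9
Step 3: Using the exclusive quartile method:
  Q1 = 16.5
  Q2 (median) = 36
  Q3 = 41.5
  IQR = Q3 - Q1 = 41.5 - 16.5 = 25
Step 4: IQR = 25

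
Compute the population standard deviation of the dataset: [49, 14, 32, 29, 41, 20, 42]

11.6233

Step 1: Compute the mean: 32.4286
Step 2: Sum of squared deviations from the mean: 945.7143
Step 3: Population variance = 945.7143 / 7 = 135.102
Step 4: Standard deviation = sqrt(135.102) = 11.6233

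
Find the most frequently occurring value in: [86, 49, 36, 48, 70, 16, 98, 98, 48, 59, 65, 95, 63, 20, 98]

98

Step 1: Count the frequency of each value:
  16: appears 1 time(s)
  20: appears 1 time(s)
  36: appears 1 time(s)
  48: appears 2 time(s)
  49: appears 1 time(s)
  59: appears 1 time(s)
  63: appears 1 time(s)
  65: appears 1 time(s)
  70: appears 1 time(s)
  86: appears 1 time(s)
  95: appears 1 time(s)
  98: appears 3 time(s)
Step 2: The value 98 appears most frequently (3 times).
Step 3: Mode = 98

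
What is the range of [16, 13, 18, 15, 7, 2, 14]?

16

Step 1: Identify the maximum value: max = 18
Step 2: Identify the minimum value: min = 2
Step 3: Range = max - min = 18 - 2 = 16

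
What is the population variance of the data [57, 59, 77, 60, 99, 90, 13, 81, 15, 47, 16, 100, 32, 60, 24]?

856.8889

Step 1: Compute the mean: (57 + 59 + 77 + 60 + 99 + 90 + 13 + 81 + 15 + 47 + 16 + 100 + 32 + 60 + 24) / 15 = 55.3333
Step 2: Compute squared deviations from the mean:
  (57 - 55.3333)^2 = 2.7778
  (59 - 55.3333)^2 = 13.4444
  (77 - 55.3333)^2 = 469.4444
  (60 - 55.3333)^2 = 21.7778
  (99 - 55.3333)^2 = 1906.7778
  (90 - 55.3333)^2 = 1201.7778
  (13 - 55.3333)^2 = 1792.1111
  (81 - 55.3333)^2 = 658.7778
  (15 - 55.3333)^2 = 1626.7778
  (47 - 55.3333)^2 = 69.4444
  (16 - 55.3333)^2 = 1547.1111
  (100 - 55.3333)^2 = 1995.1111
  (32 - 55.3333)^2 = 544.4444
  (60 - 55.3333)^2 = 21.7778
  (24 - 55.3333)^2 = 981.7778
Step 3: Sum of squared deviations = 12853.3333
Step 4: Population variance = 12853.3333 / 15 = 856.8889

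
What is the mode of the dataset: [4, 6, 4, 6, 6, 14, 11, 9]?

6

Step 1: Count the frequency of each value:
  4: appears 2 time(s)
  6: appears 3 time(s)
  9: appears 1 time(s)
  11: appears 1 time(s)
  14: appears 1 time(s)
Step 2: The value 6 appears most frequently (3 times).
Step 3: Mode = 6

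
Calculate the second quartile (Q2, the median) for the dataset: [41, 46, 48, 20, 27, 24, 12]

27

Step 1: Sort the data: [12, 20, 24, 27, 41, 46, 48]
Step 2: n = 7
Step 3: Q2 is the median. Since n is odd, it is the middle value at position 4: 27
Step 4: Q2 = 27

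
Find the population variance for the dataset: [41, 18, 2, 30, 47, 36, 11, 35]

213.75

Step 1: Compute the mean: (41 + 18 + 2 + 30 + 47 + 36 + 11 + 35) / 8 = 27.5
Step 2: Compute squared deviations from the mean:
  (41 - 27.5)^2 = 182.25
  (18 - 27.5)^2 = 90.25
  (2 - 27.5)^2 = 650.25
  (30 - 27.5)^2 = 6.25
  (47 - 27.5)^2 = 380.25
  (36 - 27.5)^2 = 72.25
  (11 - 27.5)^2 = 272.25
  (35 - 27.5)^2 = 56.25
Step 3: Sum of squared deviations = 1710
Step 4: Population variance = 1710 / 8 = 213.75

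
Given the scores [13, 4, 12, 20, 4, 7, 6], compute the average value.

9.4286

Step 1: Sum all values: 13 + 4 + 12 + 20 + 4 + 7 + 6 = 66
Step 2: Count the number of values: n = 7
Step 3: Mean = sum / n = 66 / 7 = 9.4286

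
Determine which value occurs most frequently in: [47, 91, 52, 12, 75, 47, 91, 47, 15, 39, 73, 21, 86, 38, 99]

47

Step 1: Count the frequency of each value:
  12: appears 1 time(s)
  15: appears 1 time(s)
  21: appears 1 time(s)
  38: appears 1 time(s)
  39: appears 1 time(s)
  47: appears 3 time(s)
  52: appears 1 time(s)
  73: appears 1 time(s)
  75: appears 1 time(s)
  86: appears 1 time(s)
  91: appears 2 time(s)
  99: appears 1 time(s)
Step 2: The value 47 appears most frequently (3 times).
Step 3: Mode = 47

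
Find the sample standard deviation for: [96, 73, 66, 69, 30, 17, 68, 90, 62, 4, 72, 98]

30.1073

Step 1: Compute the mean: 62.0833
Step 2: Sum of squared deviations from the mean: 9970.9167
Step 3: Sample variance = 9970.9167 / 11 = 906.447
Step 4: Standard deviation = sqrt(906.447) = 30.1073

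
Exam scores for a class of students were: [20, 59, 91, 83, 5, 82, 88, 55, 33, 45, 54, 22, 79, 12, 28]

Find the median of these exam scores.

54

Step 1: Sort the data in ascending order: [5, 12, 20, 22, 28, 33, 45, 54, 55, 59, 79, 82, 83, 88, 91]
Step 2: The number of values is n = 15.
Step 3: Since n is odd, the median is the middle value at position 8: 54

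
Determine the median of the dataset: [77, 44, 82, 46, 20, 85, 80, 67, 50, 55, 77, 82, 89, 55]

72

Step 1: Sort the data in ascending order: [20, 44, 46, 50, 55, 55, 67, 77, 77, 80, 82, 82, 85, 89]
Step 2: The number of values is n = 14.
Step 3: Since n is even, the median is the average of positions 7 and 8:
  Median = (67 + 77) / 2 = 72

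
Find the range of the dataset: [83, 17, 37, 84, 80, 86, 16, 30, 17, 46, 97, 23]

81

Step 1: Identify the maximum value: max = 97
Step 2: Identify the minimum value: min = 16
Step 3: Range = max - min = 97 - 16 = 81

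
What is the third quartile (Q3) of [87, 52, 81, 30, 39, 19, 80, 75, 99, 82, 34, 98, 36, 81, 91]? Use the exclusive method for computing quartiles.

87

Step 1: Sort the data: [19, 30, 34, 36, 39, 52, 75, 80, 81, 81, 82, 87, 91, 98, 99]
Step 2: n = 15
Step 3: Using the exclusive quartile method:
  Q1 = 36
  Q2 (median) = 80
  Q3 = 87
  IQR = Q3 - Q1 = 87 - 36 = 51
Step 4: Q3 = 87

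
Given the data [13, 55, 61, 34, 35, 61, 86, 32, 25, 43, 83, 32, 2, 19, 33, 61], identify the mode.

61

Step 1: Count the frequency of each value:
  2: appears 1 time(s)
  13: appears 1 time(s)
  19: appears 1 time(s)
  25: appears 1 time(s)
  32: appears 2 time(s)
  33: appears 1 time(s)
  34: appears 1 time(s)
  35: appears 1 time(s)
  43: appears 1 time(s)
  55: appears 1 time(s)
  61: appears 3 time(s)
  83: appears 1 time(s)
  86: appears 1 time(s)
Step 2: The value 61 appears most frequently (3 times).
Step 3: Mode = 61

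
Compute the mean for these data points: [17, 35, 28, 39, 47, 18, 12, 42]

29.75

Step 1: Sum all values: 17 + 35 + 28 + 39 + 47 + 18 + 12 + 42 = 238
Step 2: Count the number of values: n = 8
Step 3: Mean = sum / n = 238 / 8 = 29.75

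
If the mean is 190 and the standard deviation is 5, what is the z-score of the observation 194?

0.8

Step 1: Recall the z-score formula: z = (x - mu) / sigma
Step 2: Substitute values: z = (194 - 190) / 5
Step 3: z = 4 / 5 = 0.8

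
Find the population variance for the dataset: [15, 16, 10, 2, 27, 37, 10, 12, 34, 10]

119.01

Step 1: Compute the mean: (15 + 16 + 10 + 2 + 27 + 37 + 10 + 12 + 34 + 10) / 10 = 17.3
Step 2: Compute squared deviations from the mean:
  (15 - 17.3)^2 = 5.29
  (16 - 17.3)^2 = 1.69
  (10 - 17.3)^2 = 53.29
  (2 - 17.3)^2 = 234.09
  (27 - 17.3)^2 = 94.09
  (37 - 17.3)^2 = 388.09
  (10 - 17.3)^2 = 53.29
  (12 - 17.3)^2 = 28.09
  (34 - 17.3)^2 = 278.89
  (10 - 17.3)^2 = 53.29
Step 3: Sum of squared deviations = 1190.1
Step 4: Population variance = 1190.1 / 10 = 119.01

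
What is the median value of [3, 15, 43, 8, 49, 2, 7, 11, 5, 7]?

7.5

Step 1: Sort the data in ascending order: [2, 3, 5, 7, 7, 8, 11, 15, 43, 49]
Step 2: The number of values is n = 10.
Step 3: Since n is even, the median is the average of positions 5 and 6:
  Median = (7 + 8) / 2 = 7.5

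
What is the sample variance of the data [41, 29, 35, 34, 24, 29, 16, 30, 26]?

51

Step 1: Compute the mean: (41 + 29 + 35 + 34 + 24 + 29 + 16 + 30 + 26) / 9 = 29.3333
Step 2: Compute squared deviations from the mean:
  (41 - 29.3333)^2 = 136.1111
  (29 - 29.3333)^2 = 0.1111
  (35 - 29.3333)^2 = 32.1111
  (34 - 29.3333)^2 = 21.7778
  (24 - 29.3333)^2 = 28.4444
  (29 - 29.3333)^2 = 0.1111
  (16 - 29.3333)^2 = 177.7778
  (30 - 29.3333)^2 = 0.4444
  (26 - 29.3333)^2 = 11.1111
Step 3: Sum of squared deviations = 408
Step 4: Sample variance = 408 / 8 = 51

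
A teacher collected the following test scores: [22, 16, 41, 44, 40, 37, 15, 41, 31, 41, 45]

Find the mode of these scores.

41

Step 1: Count the frequency of each value:
  15: appears 1 time(s)
  16: appears 1 time(s)
  22: appears 1 time(s)
  31: appears 1 time(s)
  37: appears 1 time(s)
  40: appears 1 time(s)
  41: appears 3 time(s)
  44: appears 1 time(s)
  45: appears 1 time(s)
Step 2: The value 41 appears most frequently (3 times).
Step 3: Mode = 41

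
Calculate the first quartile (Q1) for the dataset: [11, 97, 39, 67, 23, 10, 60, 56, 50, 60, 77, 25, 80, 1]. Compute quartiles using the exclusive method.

20

Step 1: Sort the data: [1, 10, 11, 23, 25, 39, 50, 56, 60, 60, 67, 77, 80, 97]
Step 2: n = 14
Step 3: Using the exclusive quartile method:
  Q1 = 20
  Q2 (median) = 53
  Q3 = 69.5
  IQR = Q3 - Q1 = 69.5 - 20 = 49.5
Step 4: Q1 = 20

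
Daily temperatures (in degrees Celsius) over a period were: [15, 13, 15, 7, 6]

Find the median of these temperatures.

13

Step 1: Sort the data in ascending order: [6, 7, 13, 15, 15]
Step 2: The number of values is n = 5.
Step 3: Since n is odd, the median is the middle value at position 3: 13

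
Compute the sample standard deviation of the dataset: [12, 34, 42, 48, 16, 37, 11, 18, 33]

13.8152

Step 1: Compute the mean: 27.8889
Step 2: Sum of squared deviations from the mean: 1526.8889
Step 3: Sample variance = 1526.8889 / 8 = 190.8611
Step 4: Standard deviation = sqrt(190.8611) = 13.8152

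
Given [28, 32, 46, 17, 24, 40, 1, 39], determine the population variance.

183.7344

Step 1: Compute the mean: (28 + 32 + 46 + 17 + 24 + 40 + 1 + 39) / 8 = 28.375
Step 2: Compute squared deviations from the mean:
  (28 - 28.375)^2 = 0.1406
  (32 - 28.375)^2 = 13.1406
  (46 - 28.375)^2 = 310.6406
  (17 - 28.375)^2 = 129.3906
  (24 - 28.375)^2 = 19.1406
  (40 - 28.375)^2 = 135.1406
  (1 - 28.375)^2 = 749.3906
  (39 - 28.375)^2 = 112.8906
Step 3: Sum of squared deviations = 1469.875
Step 4: Population variance = 1469.875 / 8 = 183.7344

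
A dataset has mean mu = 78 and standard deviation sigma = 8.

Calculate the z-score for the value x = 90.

1.5

Step 1: Recall the z-score formula: z = (x - mu) / sigma
Step 2: Substitute values: z = (90 - 78) / 8
Step 3: z = 12 / 8 = 1.5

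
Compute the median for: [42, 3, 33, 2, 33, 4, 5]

5

Step 1: Sort the data in ascending order: [2, 3, 4, 5, 33, 33, 42]
Step 2: The number of values is n = 7.
Step 3: Since n is odd, the median is the middle value at position 4: 5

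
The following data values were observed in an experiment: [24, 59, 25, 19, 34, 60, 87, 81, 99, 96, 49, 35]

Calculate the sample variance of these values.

853.3333

Step 1: Compute the mean: (24 + 59 + 25 + 19 + 34 + 60 + 87 + 81 + 99 + 96 + 49 + 35) / 12 = 55.6667
Step 2: Compute squared deviations from the mean:
  (24 - 55.6667)^2 = 1002.7778
  (59 - 55.6667)^2 = 11.1111
  (25 - 55.6667)^2 = 940.4444
  (19 - 55.6667)^2 = 1344.4444
  (34 - 55.6667)^2 = 469.4444
  (60 - 55.6667)^2 = 18.7778
  (87 - 55.6667)^2 = 981.7778
  (81 - 55.6667)^2 = 641.7778
  (99 - 55.6667)^2 = 1877.7778
  (96 - 55.6667)^2 = 1626.7778
  (49 - 55.6667)^2 = 44.4444
  (35 - 55.6667)^2 = 427.1111
Step 3: Sum of squared deviations = 9386.6667
Step 4: Sample variance = 9386.6667 / 11 = 853.3333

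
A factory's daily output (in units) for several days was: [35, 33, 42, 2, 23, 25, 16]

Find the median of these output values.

25

Step 1: Sort the data in ascending order: [2, 16, 23, 25, 33, 35, 42]
Step 2: The number of values is n = 7.
Step 3: Since n is odd, the median is the middle value at position 4: 25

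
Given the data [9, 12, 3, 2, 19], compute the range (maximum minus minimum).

17

Step 1: Identify the maximum value: max = 19
Step 2: Identify the minimum value: min = 2
Step 3: Range = max - min = 19 - 2 = 17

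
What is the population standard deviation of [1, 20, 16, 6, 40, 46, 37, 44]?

16.5888

Step 1: Compute the mean: 26.25
Step 2: Sum of squared deviations from the mean: 2201.5
Step 3: Population variance = 2201.5 / 8 = 275.1875
Step 4: Standard deviation = sqrt(275.1875) = 16.5888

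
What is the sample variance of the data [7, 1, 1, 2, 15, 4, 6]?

24.4762

Step 1: Compute the mean: (7 + 1 + 1 + 2 + 15 + 4 + 6) / 7 = 5.1429
Step 2: Compute squared deviations from the mean:
  (7 - 5.1429)^2 = 3.449
  (1 - 5.1429)^2 = 17.1633
  (1 - 5.1429)^2 = 17.1633
  (2 - 5.1429)^2 = 9.8776
  (15 - 5.1429)^2 = 97.1633
  (4 - 5.1429)^2 = 1.3061
  (6 - 5.1429)^2 = 0.7347
Step 3: Sum of squared deviations = 146.8571
Step 4: Sample variance = 146.8571 / 6 = 24.4762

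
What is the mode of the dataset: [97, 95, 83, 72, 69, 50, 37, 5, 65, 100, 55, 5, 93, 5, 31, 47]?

5

Step 1: Count the frequency of each value:
  5: appears 3 time(s)
  31: appears 1 time(s)
  37: appears 1 time(s)
  47: appears 1 time(s)
  50: appears 1 time(s)
  55: appears 1 time(s)
  65: appears 1 time(s)
  69: appears 1 time(s)
  72: appears 1 time(s)
  83: appears 1 time(s)
  93: appears 1 time(s)
  95: appears 1 time(s)
  97: appears 1 time(s)
  100: appears 1 time(s)
Step 2: The value 5 appears most frequently (3 times).
Step 3: Mode = 5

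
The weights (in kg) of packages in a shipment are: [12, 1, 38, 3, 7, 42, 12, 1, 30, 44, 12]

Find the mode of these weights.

12

Step 1: Count the frequency of each value:
  1: appears 2 time(s)
  3: appears 1 time(s)
  7: appears 1 time(s)
  12: appears 3 time(s)
  30: appears 1 time(s)
  38: appears 1 time(s)
  42: appears 1 time(s)
  44: appears 1 time(s)
Step 2: The value 12 appears most frequently (3 times).
Step 3: Mode = 12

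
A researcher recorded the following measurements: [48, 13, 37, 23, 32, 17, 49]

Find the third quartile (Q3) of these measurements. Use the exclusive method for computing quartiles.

48

Step 1: Sort the data: [13, 17, 23, 32, 37, 48, 49]
Step 2: n = 7
Step 3: Using the exclusive quartile method:
  Q1 = 17
  Q2 (median) = 32
  Q3 = 48
  IQR = Q3 - Q1 = 48 - 17 = 31
Step 4: Q3 = 48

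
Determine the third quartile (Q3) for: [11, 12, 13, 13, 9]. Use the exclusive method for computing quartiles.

13

Step 1: Sort the data: [9, 11, 12, 13, 13]
Step 2: n = 5
Step 3: Using the exclusive quartile method:
  Q1 = 10
  Q2 (median) = 12
  Q3 = 13
  IQR = Q3 - Q1 = 13 - 10 = 3
Step 4: Q3 = 13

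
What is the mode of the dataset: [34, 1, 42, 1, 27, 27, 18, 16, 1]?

1

Step 1: Count the frequency of each value:
  1: appears 3 time(s)
  16: appears 1 time(s)
  18: appears 1 time(s)
  27: appears 2 time(s)
  34: appears 1 time(s)
  42: appears 1 time(s)
Step 2: The value 1 appears most frequently (3 times).
Step 3: Mode = 1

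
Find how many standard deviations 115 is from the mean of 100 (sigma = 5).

3

Step 1: Recall the z-score formula: z = (x - mu) / sigma
Step 2: Substitute values: z = (115 - 100) / 5
Step 3: z = 15 / 5 = 3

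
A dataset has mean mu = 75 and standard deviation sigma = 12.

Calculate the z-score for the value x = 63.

-1

Step 1: Recall the z-score formula: z = (x - mu) / sigma
Step 2: Substitute values: z = (63 - 75) / 12
Step 3: z = -12 / 12 = -1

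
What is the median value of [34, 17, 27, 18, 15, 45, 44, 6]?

22.5

Step 1: Sort the data in ascending order: [6, 15, 17, 18, 27, 34, 44, 45]
Step 2: The number of values is n = 8.
Step 3: Since n is even, the median is the average of positions 4 and 5:
  Median = (18 + 27) / 2 = 22.5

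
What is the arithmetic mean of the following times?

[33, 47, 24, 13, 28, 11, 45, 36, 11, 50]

29.8

Step 1: Sum all values: 33 + 47 + 24 + 13 + 28 + 11 + 45 + 36 + 11 + 50 = 298
Step 2: Count the number of values: n = 10
Step 3: Mean = sum / n = 298 / 10 = 29.8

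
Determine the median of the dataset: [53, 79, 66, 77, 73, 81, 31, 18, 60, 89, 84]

73

Step 1: Sort the data in ascending order: [18, 31, 53, 60, 66, 73, 77, 79, 81, 84, 89]
Step 2: The number of values is n = 11.
Step 3: Since n is odd, the median is the middle value at position 6: 73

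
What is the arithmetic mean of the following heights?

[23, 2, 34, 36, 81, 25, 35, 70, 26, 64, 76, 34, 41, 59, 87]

46.2

Step 1: Sum all values: 23 + 2 + 34 + 36 + 81 + 25 + 35 + 70 + 26 + 64 + 76 + 34 + 41 + 59 + 87 = 693
Step 2: Count the number of values: n = 15
Step 3: Mean = sum / n = 693 / 15 = 46.2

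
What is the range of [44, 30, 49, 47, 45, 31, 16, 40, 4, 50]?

46

Step 1: Identify the maximum value: max = 50
Step 2: Identify the minimum value: min = 4
Step 3: Range = max - min = 50 - 4 = 46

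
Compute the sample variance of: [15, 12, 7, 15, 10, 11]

9.4667

Step 1: Compute the mean: (15 + 12 + 7 + 15 + 10 + 11) / 6 = 11.6667
Step 2: Compute squared deviations from the mean:
  (15 - 11.6667)^2 = 11.1111
  (12 - 11.6667)^2 = 0.1111
  (7 - 11.6667)^2 = 21.7778
  (15 - 11.6667)^2 = 11.1111
  (10 - 11.6667)^2 = 2.7778
  (11 - 11.6667)^2 = 0.4444
Step 3: Sum of squared deviations = 47.3333
Step 4: Sample variance = 47.3333 / 5 = 9.4667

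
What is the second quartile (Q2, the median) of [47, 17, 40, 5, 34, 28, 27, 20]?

27.5

Step 1: Sort the data: [5, 17, 20, 27, 28, 34, 40, 47]
Step 2: n = 8
Step 3: Q2 is the median. Since n is even, it is the average of the values at positions 4 and 5:
  Q2 = (27 + 28) / 2 = 27.5
Step 4: Q2 = 27.5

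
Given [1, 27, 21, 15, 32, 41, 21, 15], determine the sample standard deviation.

12.1059

Step 1: Compute the mean: 21.625
Step 2: Sum of squared deviations from the mean: 1025.875
Step 3: Sample variance = 1025.875 / 7 = 146.5536
Step 4: Standard deviation = sqrt(146.5536) = 12.1059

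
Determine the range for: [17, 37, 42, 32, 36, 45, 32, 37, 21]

28

Step 1: Identify the maximum value: max = 45
Step 2: Identify the minimum value: min = 17
Step 3: Range = max - min = 45 - 17 = 28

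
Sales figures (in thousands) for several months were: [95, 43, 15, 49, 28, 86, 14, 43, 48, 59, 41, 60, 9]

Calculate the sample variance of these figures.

674.5897

Step 1: Compute the mean: (95 + 43 + 15 + 49 + 28 + 86 + 14 + 43 + 48 + 59 + 41 + 60 + 9) / 13 = 45.3846
Step 2: Compute squared deviations from the mean:
  (95 - 45.3846)^2 = 2461.6864
  (43 - 45.3846)^2 = 5.6864
  (15 - 45.3846)^2 = 923.2249
  (49 - 45.3846)^2 = 13.071
  (28 - 45.3846)^2 = 302.2249
  (86 - 45.3846)^2 = 1649.6095
  (14 - 45.3846)^2 = 984.9941
  (43 - 45.3846)^2 = 5.6864
  (48 - 45.3846)^2 = 6.8402
  (59 - 45.3846)^2 = 185.3787
  (41 - 45.3846)^2 = 19.2249
  (60 - 45.3846)^2 = 213.6095
  (9 - 45.3846)^2 = 1323.8402
Step 3: Sum of squared deviations = 8095.0769
Step 4: Sample variance = 8095.0769 / 12 = 674.5897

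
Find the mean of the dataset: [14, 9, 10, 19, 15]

13.4

Step 1: Sum all values: 14 + 9 + 10 + 19 + 15 = 67
Step 2: Count the number of values: n = 5
Step 3: Mean = sum / n = 67 / 5 = 13.4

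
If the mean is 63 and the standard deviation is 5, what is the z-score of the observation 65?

0.4

Step 1: Recall the z-score formula: z = (x - mu) / sigma
Step 2: Substitute values: z = (65 - 63) / 5
Step 3: z = 2 / 5 = 0.4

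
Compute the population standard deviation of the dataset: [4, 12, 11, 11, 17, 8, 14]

3.8545

Step 1: Compute the mean: 11
Step 2: Sum of squared deviations from the mean: 104
Step 3: Population variance = 104 / 7 = 14.8571
Step 4: Standard deviation = sqrt(14.8571) = 3.8545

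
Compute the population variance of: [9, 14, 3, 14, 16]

22.16

Step 1: Compute the mean: (9 + 14 + 3 + 14 + 16) / 5 = 11.2
Step 2: Compute squared deviations from the mean:
  (9 - 11.2)^2 = 4.84
  (14 - 11.2)^2 = 7.84
  (3 - 11.2)^2 = 67.24
  (14 - 11.2)^2 = 7.84
  (16 - 11.2)^2 = 23.04
Step 3: Sum of squared deviations = 110.8
Step 4: Population variance = 110.8 / 5 = 22.16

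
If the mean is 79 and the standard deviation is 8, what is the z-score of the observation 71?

-1

Step 1: Recall the z-score formula: z = (x - mu) / sigma
Step 2: Substitute values: z = (71 - 79) / 8
Step 3: z = -8 / 8 = -1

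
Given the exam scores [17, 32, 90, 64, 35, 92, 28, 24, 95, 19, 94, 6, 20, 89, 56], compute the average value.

50.7333

Step 1: Sum all values: 17 + 32 + 90 + 64 + 35 + 92 + 28 + 24 + 95 + 19 + 94 + 6 + 20 + 89 + 56 = 761
Step 2: Count the number of values: n = 15
Step 3: Mean = sum / n = 761 / 15 = 50.7333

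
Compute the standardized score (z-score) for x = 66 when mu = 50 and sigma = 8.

2

Step 1: Recall the z-score formula: z = (x - mu) / sigma
Step 2: Substitute values: z = (66 - 50) / 8
Step 3: z = 16 / 8 = 2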